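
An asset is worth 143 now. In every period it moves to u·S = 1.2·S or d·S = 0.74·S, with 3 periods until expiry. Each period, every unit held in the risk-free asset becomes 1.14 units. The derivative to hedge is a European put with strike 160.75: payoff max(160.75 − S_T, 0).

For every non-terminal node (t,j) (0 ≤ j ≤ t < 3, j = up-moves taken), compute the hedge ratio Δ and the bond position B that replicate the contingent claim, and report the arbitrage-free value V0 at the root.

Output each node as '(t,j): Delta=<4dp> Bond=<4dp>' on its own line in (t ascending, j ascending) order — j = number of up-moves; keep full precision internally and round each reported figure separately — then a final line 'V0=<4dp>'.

Since d<R<u, set p* = (R−d)/(u−d) = 0.8696; price each node as the discounted p*-expectation of its children.
Terminal payoffs: V(3,0)=102.8030, V(3,1)=66.7818, V(3,2)=8.3692, V(3,3)=0.0000
(2,0): S=78.3068. Δ = (V_up−V_dn)/(S_up−S_dn) = (66.7818−102.8030)/(93.9682−57.9470) = -1.0000. V = [p*·66.7818 + (1−p*)·102.8030]/1.14 = 62.7020. B = V − Δ·S = 141.0088.
(2,1): S=126.9840. Δ = (V_up−V_dn)/(S_up−S_dn) = (8.3692−66.7818)/(152.3808−93.9682) = -1.0000. V = [p*·8.3692 + (1−p*)·66.7818]/1.14 = 14.0248. B = V − Δ·S = 141.0088.
(2,2): S=205.9200. Δ = (V_up−V_dn)/(S_up−S_dn) = (0.0000−8.3692)/(247.1040−152.3808) = -0.0884. V = [p*·0.0000 + (1−p*)·8.3692]/1.14 = 0.9576. B = V − Δ·S = 19.1515.
(1,0): S=105.8200. Δ = (V_up−V_dn)/(S_up−S_dn) = (14.0248−62.7020)/(126.9840−78.3068) = -1.0000. V = [p*·14.0248 + (1−p*)·62.7020]/1.14 = 17.8719. B = V − Δ·S = 123.6919.
(1,1): S=171.6000. Δ = (V_up−V_dn)/(S_up−S_dn) = (0.9576−14.0248)/(205.9200−126.9840) = -0.1655. V = [p*·0.9576 + (1−p*)·14.0248]/1.14 = 2.3351. B = V − Δ·S = 30.7420.
(0,0): S=143.0000. Δ = (V_up−V_dn)/(S_up−S_dn) = (2.3351−17.8719)/(171.6000−105.8200) = -0.2362. V = [p*·2.3351 + (1−p*)·17.8719]/1.14 = 3.8260. B = V − Δ·S = 37.6017.
Check: Δ(0,0)·S0 + B(0,0) = 3.8260 = V0.

(0,0): Delta=-0.2362 Bond=37.6017
(1,0): Delta=-1.0000 Bond=123.6919
(1,1): Delta=-0.1655 Bond=30.7420
(2,0): Delta=-1.0000 Bond=141.0088
(2,1): Delta=-1.0000 Bond=141.0088
(2,2): Delta=-0.0884 Bond=19.1515
V0=3.8260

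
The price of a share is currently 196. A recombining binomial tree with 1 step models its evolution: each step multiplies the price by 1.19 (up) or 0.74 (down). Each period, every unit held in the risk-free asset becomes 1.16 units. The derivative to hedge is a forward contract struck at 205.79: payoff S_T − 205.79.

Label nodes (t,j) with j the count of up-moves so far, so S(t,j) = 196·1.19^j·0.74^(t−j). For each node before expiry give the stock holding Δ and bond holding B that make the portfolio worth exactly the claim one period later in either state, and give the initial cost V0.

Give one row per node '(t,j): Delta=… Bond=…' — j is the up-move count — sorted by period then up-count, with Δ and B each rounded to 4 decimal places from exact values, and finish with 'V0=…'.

Risk-neutral probability p* = (R−d)/(u−d) = (1.16−0.74)/(1.19−0.74) = 0.9333.
Terminal payoffs: V(1,0)=-60.7500, V(1,1)=27.4500
  t=0,j=0: stock 196.0000 → up 233.2400 (V=27.4500), down 145.0400 (V=-60.7500). Price 18.5948; hedge Δ=1.0000, bond B=-177.4052.
Check: Δ(0,0)·S0 + B(0,0) = 18.5948 = V0.

(0,0): Delta=1.0000 Bond=-177.4052
V0=18.5948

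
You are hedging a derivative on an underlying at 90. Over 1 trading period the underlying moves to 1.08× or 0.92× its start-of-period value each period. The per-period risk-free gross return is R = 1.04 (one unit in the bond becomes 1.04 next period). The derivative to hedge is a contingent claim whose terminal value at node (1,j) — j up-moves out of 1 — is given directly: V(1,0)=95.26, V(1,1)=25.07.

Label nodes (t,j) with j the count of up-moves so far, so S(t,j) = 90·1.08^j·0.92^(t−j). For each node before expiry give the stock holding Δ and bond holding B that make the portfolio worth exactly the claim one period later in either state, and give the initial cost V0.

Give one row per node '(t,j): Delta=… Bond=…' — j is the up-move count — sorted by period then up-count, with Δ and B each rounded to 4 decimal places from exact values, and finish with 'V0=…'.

No-arbitrage ⇒ martingale measure with p* = (R−d)/(u−d) = 0.7500.
Terminal payoffs: V(1,0)=95.2600, V(1,1)=25.0700
Node (0,0) S=90.0000: V=(p*·25.0700+(1−p*)·95.2600)/1.04=40.9784; Δ=(25.0700−95.2600)/(97.2000−82.8000)=-4.8743; B=V−Δ·S=479.6659
Each (Δ,B) replicates both successor values, so the strategy is self-financing and V0 is arbitrage-free.

(0,0): Delta=-4.8743 Bond=479.6659
V0=40.9784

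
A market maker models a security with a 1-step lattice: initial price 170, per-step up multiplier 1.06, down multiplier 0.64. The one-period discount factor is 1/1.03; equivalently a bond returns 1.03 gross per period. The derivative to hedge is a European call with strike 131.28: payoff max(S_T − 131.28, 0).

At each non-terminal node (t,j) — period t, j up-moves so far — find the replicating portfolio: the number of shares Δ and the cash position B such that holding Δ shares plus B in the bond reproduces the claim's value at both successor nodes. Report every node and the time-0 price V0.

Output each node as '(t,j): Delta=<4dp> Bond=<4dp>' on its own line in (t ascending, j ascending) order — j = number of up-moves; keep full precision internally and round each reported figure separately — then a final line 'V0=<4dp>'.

(0,0): Delta=0.6852 Bond=-72.3736
V0=44.1026

Since d<R<u, set p* = (R−d)/(u−d) = 0.9286; price each node as the discounted p*-expectation of its children.
Terminal payoffs: V(1,0)=0.0000, V(1,1)=48.9200
Node (0,0) S=170.0000: V=(p*·48.9200+(1−p*)·0.0000)/1.03=44.1026; Δ=(48.9200−0.0000)/(180.2000−108.8000)=0.6852; B=V−Δ·S=-72.3736
Root portfolio cost Δ·170+B reproduces V0=44.1026.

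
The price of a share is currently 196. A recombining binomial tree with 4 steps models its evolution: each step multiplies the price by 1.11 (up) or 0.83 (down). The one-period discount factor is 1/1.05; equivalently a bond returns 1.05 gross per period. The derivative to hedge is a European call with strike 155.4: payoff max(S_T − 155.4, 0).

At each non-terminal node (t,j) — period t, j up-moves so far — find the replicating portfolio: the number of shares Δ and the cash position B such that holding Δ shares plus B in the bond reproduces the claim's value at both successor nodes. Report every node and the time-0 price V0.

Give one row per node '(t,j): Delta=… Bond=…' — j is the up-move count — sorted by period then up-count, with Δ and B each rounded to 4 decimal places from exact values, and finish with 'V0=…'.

(0,0): Delta=0.9423 Bond=-115.6461
(1,0): Delta=0.7634 Bond=-92.3264
(1,1): Delta=0.9788 Bond=-129.3654
(2,0): Delta=0.2170 Bond=-23.1610
(2,1): Delta=0.8749 Bond=-117.0649
(2,2): Delta=1.0000 Bond=-140.9524
(3,0): Delta=0.0000 Bond=0.0000
(3,1): Delta=0.2613 Bond=-30.9516
(3,2): Delta=1.0000 Bond=-148.0000
(3,3): Delta=1.0000 Bond=-148.0000
V0=69.0490

Under the risk-neutral measure, an up-move has probability p* = (R−d)/(u−d) = 0.7857 and values discount at R = 1.05.
Payoff layer (t=4): V(4,0)=0.0000, V(4,1)=0.0000, V(4,2)=10.9636, V(4,3)=67.0862, V(4,4)=142.1418
(3,0): S=112.0703. Δ = (V_up−V_dn)/(S_up−S_dn) = (0.0000−0.0000)/(124.3980−93.0183) = 0.0000. V = [p*·0.0000 + (1−p*)·0.0000]/1.05 = 0.0000. B = V − Δ·S = 0.0000.
(3,1): S=149.8771. Δ = (V_up−V_dn)/(S_up−S_dn) = (10.9636−0.0000)/(166.3636−124.3980) = 0.2613. V = [p*·10.9636 + (1−p*)·0.0000]/1.05 = 8.2040. B = V − Δ·S = -30.9516.
(3,2): S=200.4380. Δ = (V_up−V_dn)/(S_up−S_dn) = (67.0862−10.9636)/(222.4862−166.3636) = 1.0000. V = [p*·67.0862 + (1−p*)·10.9636]/1.05 = 52.4380. B = V − Δ·S = -148.0000.
(3,3): S=268.0557. Δ = (V_up−V_dn)/(S_up−S_dn) = (142.1418−67.0862)/(297.5418−222.4862) = 1.0000. V = [p*·142.1418 + (1−p*)·67.0862]/1.05 = 120.0557. B = V − Δ·S = -148.0000.
(2,0): S=135.0244. Δ = (V_up−V_dn)/(S_up−S_dn) = (8.2040−0.0000)/(149.8771−112.0703) = 0.2170. V = [p*·8.2040 + (1−p*)·0.0000]/1.05 = 6.1391. B = V − Δ·S = -23.1610.
(2,1): S=180.5748. Δ = (V_up−V_dn)/(S_up−S_dn) = (52.4380−8.2040)/(200.4380−149.8771) = 0.8749. V = [p*·52.4380 + (1−p*)·8.2040]/1.05 = 40.9136. B = V − Δ·S = -117.0649.
(2,2): S=241.4916. Δ = (V_up−V_dn)/(S_up−S_dn) = (120.0557−52.4380)/(268.0557−200.4380) = 1.0000. V = [p*·120.0557 + (1−p*)·52.4380]/1.05 = 100.5392. B = V − Δ·S = -140.9524.
(1,0): S=162.6800. Δ = (V_up−V_dn)/(S_up−S_dn) = (40.9136−6.1391)/(180.5748−135.0244) = 0.7634. V = [p*·40.9136 + (1−p*)·6.1391]/1.05 = 31.8685. B = V − Δ·S = -92.3264.
(1,1): S=217.5600. Δ = (V_up−V_dn)/(S_up−S_dn) = (100.5392−40.9136)/(241.4916−180.5748) = 0.9788. V = [p*·100.5392 + (1−p*)·40.9136]/1.05 = 83.5832. B = V − Δ·S = -129.3654.
(0,0): S=196.0000. Δ = (V_up−V_dn)/(S_up−S_dn) = (83.5832−31.8685)/(217.5600−162.6800) = 0.9423. V = [p*·83.5832 + (1−p*)·31.8685]/1.05 = 69.0490. B = V − Δ·S = -115.6461.
Each (Δ,B) replicates both successor values, so the strategy is self-financing and V0 is arbitrage-free.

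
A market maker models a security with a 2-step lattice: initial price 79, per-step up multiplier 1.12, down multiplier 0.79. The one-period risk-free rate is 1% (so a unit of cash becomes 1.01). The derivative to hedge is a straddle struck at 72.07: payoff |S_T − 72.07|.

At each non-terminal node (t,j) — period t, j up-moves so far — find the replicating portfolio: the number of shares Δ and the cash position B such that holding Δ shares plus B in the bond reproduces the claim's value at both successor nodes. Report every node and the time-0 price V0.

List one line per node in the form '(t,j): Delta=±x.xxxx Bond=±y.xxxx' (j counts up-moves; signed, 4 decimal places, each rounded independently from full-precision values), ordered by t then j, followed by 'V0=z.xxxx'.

(0,0): Delta=0.3686 Bond=-13.9201
(1,0): Delta=-1.0000 Bond=71.3564
(1,1): Delta=0.8513 Bond=-56.7672
V0=15.2011

The replicating-portfolio and risk-neutral prices coincide; use p* = (1.01−0.79)/(1.12−0.79) = 0.6667 for the latter.
Payoff layer (t=2): V(2,0)=22.7661, V(2,1)=2.1708, V(2,2)=27.0276
(1,0): S=62.4100. Δ = (V_up−V_dn)/(S_up−S_dn) = (2.1708−22.7661)/(69.8992−49.3039) = -1.0000. V = [p*·2.1708 + (1−p*)·22.7661]/1.01 = 8.9464. B = V − Δ·S = 71.3564.
(1,1): S=88.4800. Δ = (V_up−V_dn)/(S_up−S_dn) = (27.0276−2.1708)/(99.0976−69.8992) = 0.8513. V = [p*·27.0276 + (1−p*)·2.1708]/1.01 = 18.5564. B = V − Δ·S = -56.7672.
(0,0): S=79.0000. Δ = (V_up−V_dn)/(S_up−S_dn) = (18.5564−8.9464)/(88.4800−62.4100) = 0.3686. V = [p*·18.5564 + (1−p*)·8.9464]/1.01 = 15.2011. B = V − Δ·S = -13.9201.
Check: Δ(0,0)·S0 + B(0,0) = 15.2011 = V0.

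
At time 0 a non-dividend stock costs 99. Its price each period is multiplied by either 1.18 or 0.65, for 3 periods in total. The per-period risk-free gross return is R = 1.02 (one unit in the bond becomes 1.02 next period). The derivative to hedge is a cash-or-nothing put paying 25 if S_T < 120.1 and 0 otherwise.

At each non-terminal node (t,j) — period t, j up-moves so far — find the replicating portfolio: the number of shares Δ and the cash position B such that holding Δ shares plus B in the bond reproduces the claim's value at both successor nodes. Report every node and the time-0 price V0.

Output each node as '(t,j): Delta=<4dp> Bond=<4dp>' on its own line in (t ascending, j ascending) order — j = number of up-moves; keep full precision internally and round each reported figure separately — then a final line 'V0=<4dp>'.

(0,0): Delta=-0.2232 Bond=37.6389
(1,0): Delta=0.0000 Bond=24.0292
(1,1): Delta=-0.2764 Bond=44.6025
(2,0): Delta=0.0000 Bond=24.5098
(2,1): Delta=0.0000 Bond=24.5098
(2,2): Delta=-0.3422 Bond=54.5690
V0=15.5428

Since d<R<u, set p* = (R−d)/(u−d) = 0.6981; price each node as the discounted p*-expectation of its children.
Terminal payoffs: V(3,0)=25.0000, V(3,1)=25.0000, V(3,2)=25.0000, V(3,3)=0.0000
  t=2,j=0: stock 41.8275 → up 49.3565 (V=25.0000), down 27.1879 (V=25.0000). Price 24.5098; hedge Δ=0.0000, bond B=24.5098.
  t=2,j=1: stock 75.9330 → up 89.6009 (V=25.0000), down 49.3564 (V=25.0000). Price 24.5098; hedge Δ=0.0000, bond B=24.5098.
  t=2,j=2: stock 137.8476 → up 162.6602 (V=0.0000), down 89.6009 (V=25.0000). Price 7.3992; hedge Δ=-0.3422, bond B=54.5690.
  t=1,j=0: stock 64.3500 → up 75.9330 (V=24.5098), down 41.8275 (V=24.5098). Price 24.0292; hedge Δ=0.0000, bond B=24.0292.
  t=1,j=1: stock 116.8200 → up 137.8476 (V=7.3992), down 75.9330 (V=24.5098). Price 12.3183; hedge Δ=-0.2764, bond B=44.6025.
  t=0,j=0: stock 99.0000 → up 116.8200 (V=12.3183), down 64.3500 (V=24.0292). Price 15.5428; hedge Δ=-0.2232, bond B=37.6389.
Each (Δ,B) replicates both successor values, so the strategy is self-financing and V0 is arbitrage-free.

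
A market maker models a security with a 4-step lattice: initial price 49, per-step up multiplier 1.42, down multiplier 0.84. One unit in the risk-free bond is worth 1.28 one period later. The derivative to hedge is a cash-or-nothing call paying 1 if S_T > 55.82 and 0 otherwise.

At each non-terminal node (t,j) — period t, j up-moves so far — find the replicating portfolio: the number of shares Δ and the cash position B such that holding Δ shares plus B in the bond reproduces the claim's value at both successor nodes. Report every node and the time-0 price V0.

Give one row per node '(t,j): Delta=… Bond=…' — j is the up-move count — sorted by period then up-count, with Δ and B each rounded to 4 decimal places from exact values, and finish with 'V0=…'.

Under the risk-neutral measure, an up-move has probability p* = (R−d)/(u−d) = 0.7586 and values discount at R = 1.28.
Payoff layer (t=4): V(4,0)=0.0000, V(4,1)=0.0000, V(4,2)=1.0000, V(4,3)=1.0000, V(4,4)=1.0000
(3,0): S=29.0425. Δ = (V_up−V_dn)/(S_up−S_dn) = (0.0000−0.0000)/(41.2403−24.3957) = 0.0000. V = [p*·0.0000 + (1−p*)·0.0000]/1.28 = 0.0000. B = V − Δ·S = 0.0000.
(3,1): S=49.0956. Δ = (V_up−V_dn)/(S_up−S_dn) = (1.0000−0.0000)/(69.7158−41.2403) = 0.0351. V = [p*·1.0000 + (1−p*)·0.0000]/1.28 = 0.5927. B = V − Δ·S = -1.1315.
(3,2): S=82.9950. Δ = (V_up−V_dn)/(S_up−S_dn) = (1.0000−1.0000)/(117.8529−69.7158) = 0.0000. V = [p*·1.0000 + (1−p*)·1.0000]/1.28 = 0.7812. B = V − Δ·S = 0.7812.
(3,3): S=140.3011. Δ = (V_up−V_dn)/(S_up−S_dn) = (1.0000−1.0000)/(199.2276−117.8529) = 0.0000. V = [p*·1.0000 + (1−p*)·1.0000]/1.28 = 0.7812. B = V − Δ·S = 0.7812.
(2,0): S=34.5744. Δ = (V_up−V_dn)/(S_up−S_dn) = (0.5927−0.0000)/(49.0956−29.0425) = 0.0296. V = [p*·0.5927 + (1−p*)·0.0000]/1.28 = 0.3513. B = V − Δ·S = -0.6706.
(2,1): S=58.4472. Δ = (V_up−V_dn)/(S_up−S_dn) = (0.7812−0.5927)/(82.9950−49.0956) = 0.0056. V = [p*·0.7812 + (1−p*)·0.5927]/1.28 = 0.5748. B = V − Δ·S = 0.2497.
(2,2): S=98.8036. Δ = (V_up−V_dn)/(S_up−S_dn) = (0.7812−0.7812)/(140.3011−82.9950) = 0.0000. V = [p*·0.7812 + (1−p*)·0.7812]/1.28 = 0.6104. B = V − Δ·S = 0.6104.
(1,0): S=41.1600. Δ = (V_up−V_dn)/(S_up−S_dn) = (0.5748−0.3513)/(58.4472−34.5744) = 0.0094. V = [p*·0.5748 + (1−p*)·0.3513]/1.28 = 0.4069. B = V − Δ·S = 0.0215.
(1,1): S=69.5800. Δ = (V_up−V_dn)/(S_up−S_dn) = (0.6104−0.5748)/(98.8036−58.4472) = 0.0009. V = [p*·0.6104 + (1−p*)·0.5748]/1.28 = 0.4701. B = V − Δ·S = 0.4088.
(0,0): S=49.0000. Δ = (V_up−V_dn)/(S_up−S_dn) = (0.4701−0.4069)/(69.5800−41.1600) = 0.0022. V = [p*·0.4701 + (1−p*)·0.4069]/1.28 = 0.3554. B = V − Δ·S = 0.2464.
Root portfolio cost Δ·49+B reproduces V0=0.3554.

(0,0): Delta=0.0022 Bond=0.2464
(1,0): Delta=0.0094 Bond=0.0215
(1,1): Delta=0.0009 Bond=0.4088
(2,0): Delta=0.0296 Bond=-0.6706
(2,1): Delta=0.0056 Bond=0.2497
(2,2): Delta=0.0000 Bond=0.6104
(3,0): Delta=0.0000 Bond=0.0000
(3,1): Delta=0.0351 Bond=-1.1315
(3,2): Delta=0.0000 Bond=0.7812
(3,3): Delta=0.0000 Bond=0.7812
V0=0.3554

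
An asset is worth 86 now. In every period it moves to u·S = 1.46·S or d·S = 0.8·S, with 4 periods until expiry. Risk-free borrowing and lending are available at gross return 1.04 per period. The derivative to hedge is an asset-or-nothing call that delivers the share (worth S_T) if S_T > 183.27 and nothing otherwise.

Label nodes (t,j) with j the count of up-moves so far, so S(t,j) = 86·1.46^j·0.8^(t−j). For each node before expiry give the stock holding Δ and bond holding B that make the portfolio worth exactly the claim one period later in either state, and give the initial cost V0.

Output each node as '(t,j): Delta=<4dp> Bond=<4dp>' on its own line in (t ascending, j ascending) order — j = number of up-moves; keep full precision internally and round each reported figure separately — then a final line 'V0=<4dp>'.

The replicating-portfolio and risk-neutral prices coincide; use p* = (1.04−0.8)/(1.46−0.8) = 0.3636 for the latter.
At expiry t=4: V(4,0)=0.0000, V(4,1)=0.0000, V(4,2)=0.0000, V(4,3)=214.1150, V(4,4)=390.7598
(3,0): S=44.0320. Δ = (V_up−V_dn)/(S_up−S_dn) = (0.0000−0.0000)/(64.2867−35.2256) = 0.0000. V = [p*·0.0000 + (1−p*)·0.0000]/1.04 = 0.0000. B = V − Δ·S = 0.0000.
(3,1): S=80.3584. Δ = (V_up−V_dn)/(S_up−S_dn) = (0.0000−0.0000)/(117.3233−64.2867) = 0.0000. V = [p*·0.0000 + (1−p*)·0.0000]/1.04 = 0.0000. B = V − Δ·S = 0.0000.
(3,2): S=146.6541. Δ = (V_up−V_dn)/(S_up−S_dn) = (214.1150−0.0000)/(214.1150−117.3233) = 2.2121. V = [p*·214.1150 + (1−p*)·0.0000]/1.04 = 74.8654. B = V − Δ·S = -249.5512.
(3,3): S=267.6437. Δ = (V_up−V_dn)/(S_up−S_dn) = (390.7598−214.1150)/(390.7598−214.1150) = 1.0000. V = [p*·390.7598 + (1−p*)·214.1150]/1.04 = 267.6437. B = V − Δ·S = 0.0000.
(2,0): S=55.0400. Δ = (V_up−V_dn)/(S_up−S_dn) = (0.0000−0.0000)/(80.3584−44.0320) = 0.0000. V = [p*·0.0000 + (1−p*)·0.0000]/1.04 = 0.0000. B = V − Δ·S = 0.0000.
(2,1): S=100.4480. Δ = (V_up−V_dn)/(S_up−S_dn) = (74.8654−0.0000)/(146.6541−80.3584) = 1.1293. V = [p*·74.8654 + (1−p*)·0.0000]/1.04 = 26.1767. B = V − Δ·S = -87.2557.
(2,2): S=183.3176. Δ = (V_up−V_dn)/(S_up−S_dn) = (267.6437−74.8654)/(267.6437−146.6541) = 1.5933. V = [p*·267.6437 + (1−p*)·74.8654]/1.04 = 139.3909. B = V − Δ·S = -152.6974.
(1,0): S=68.8000. Δ = (V_up−V_dn)/(S_up−S_dn) = (26.1767−0.0000)/(100.4480−55.0400) = 0.5765. V = [p*·26.1767 + (1−p*)·0.0000]/1.04 = 9.1527. B = V − Δ·S = -30.5090.
(1,1): S=125.5600. Δ = (V_up−V_dn)/(S_up−S_dn) = (139.3909−26.1767)/(183.3176−100.4480) = 1.3662. V = [p*·139.3909 + (1−p*)·26.1767]/1.04 = 64.7553. B = V − Δ·S = -106.7814.
(0,0): S=86.0000. Δ = (V_up−V_dn)/(S_up−S_dn) = (64.7553−9.1527)/(125.5600−68.8000) = 0.9796. V = [p*·64.7553 + (1−p*)·9.1527]/1.04 = 28.2421. B = V − Δ·S = -56.0042.
Check: Δ(0,0)·S0 + B(0,0) = 28.2421 = V0.

(0,0): Delta=0.9796 Bond=-56.0042
(1,0): Delta=0.5765 Bond=-30.5090
(1,1): Delta=1.3662 Bond=-106.7814
(2,0): Delta=0.0000 Bond=0.0000
(2,1): Delta=1.1293 Bond=-87.2557
(2,2): Delta=1.5933 Bond=-152.6974
(3,0): Delta=0.0000 Bond=0.0000
(3,1): Delta=0.0000 Bond=0.0000
(3,2): Delta=2.2121 Bond=-249.5512
(3,3): Delta=1.0000 Bond=0.0000
V0=28.2421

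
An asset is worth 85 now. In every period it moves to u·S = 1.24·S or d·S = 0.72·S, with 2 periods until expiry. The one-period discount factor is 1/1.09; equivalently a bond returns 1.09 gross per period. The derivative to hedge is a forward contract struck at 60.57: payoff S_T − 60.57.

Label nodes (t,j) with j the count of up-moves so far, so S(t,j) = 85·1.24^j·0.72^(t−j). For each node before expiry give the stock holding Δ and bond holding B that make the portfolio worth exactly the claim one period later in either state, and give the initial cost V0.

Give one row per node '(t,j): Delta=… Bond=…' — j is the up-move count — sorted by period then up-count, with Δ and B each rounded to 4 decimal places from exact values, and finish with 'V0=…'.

(0,0): Delta=1.0000 Bond=-50.9806
(1,0): Delta=1.0000 Bond=-55.5688
(1,1): Delta=1.0000 Bond=-55.5688
V0=34.0194

Since d<R<u, set p* = (R−d)/(u−d) = 0.7115; price each node as the discounted p*-expectation of its children.
Terminal payoffs: V(2,0)=-16.5060, V(2,1)=15.3180, V(2,2)=70.1260
  t=1,j=0: stock 61.2000 → up 75.8880 (V=15.3180), down 44.0640 (V=-16.5060). Price 5.6312; hedge Δ=1.0000, bond B=-55.5688.
  t=1,j=1: stock 105.4000 → up 130.6960 (V=70.1260), down 75.8880 (V=15.3180). Price 49.8312; hedge Δ=1.0000, bond B=-55.5688.
  t=0,j=0: stock 85.0000 → up 105.4000 (V=49.8312), down 61.2000 (V=5.6312). Price 34.0194; hedge Δ=1.0000, bond B=-50.9806.
Self-financing check: at every node Δ·S+B equals the discounted successor values.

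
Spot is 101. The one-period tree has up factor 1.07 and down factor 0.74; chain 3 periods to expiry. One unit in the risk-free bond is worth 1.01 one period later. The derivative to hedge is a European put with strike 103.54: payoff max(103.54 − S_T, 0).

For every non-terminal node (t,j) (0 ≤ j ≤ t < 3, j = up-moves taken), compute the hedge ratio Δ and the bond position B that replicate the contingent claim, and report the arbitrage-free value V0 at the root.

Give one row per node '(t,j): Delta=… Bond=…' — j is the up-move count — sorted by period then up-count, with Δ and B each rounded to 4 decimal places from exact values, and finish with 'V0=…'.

(0,0): Delta=-0.6025 Bond=71.0795
(1,0): Delta=-1.0000 Bond=101.4999
(1,1): Delta=-0.5414 Bond=65.1881
(2,0): Delta=-1.0000 Bond=102.5149
(2,1): Delta=-1.0000 Bond=102.5149
(2,2): Delta=-0.4709 Bond=57.6900
V0=10.2276

Since d<R<u, set p* = (R−d)/(u−d) = 0.8182; price each node as the discounted p*-expectation of its children.
Terminal payoffs: V(3,0)=62.6124, V(3,1)=44.3609, V(3,2)=17.9702, V(3,3)=0.0000
Node (2,0) S=55.3076: V=(p*·44.3609+(1−p*)·62.6124)/1.01=47.2073; Δ=(44.3609−62.6124)/(59.1791−40.9276)=-1.0000; B=V−Δ·S=102.5149
Node (2,1) S=79.9718: V=(p*·17.9702+(1−p*)·44.3609)/1.01=22.5431; Δ=(17.9702−44.3609)/(85.5698−59.1791)=-1.0000; B=V−Δ·S=102.5149
Node (2,2) S=115.6349: V=(p*·0.0000+(1−p*)·17.9702)/1.01=3.2350; Δ=(0.0000−17.9702)/(123.7293−85.5698)=-0.4709; B=V−Δ·S=57.6900
Node (1,0) S=74.7400: V=(p*·22.5431+(1−p*)·47.2073)/1.01=26.7599; Δ=(22.5431−47.2073)/(79.9718−55.3076)=-1.0000; B=V−Δ·S=101.4999
Node (1,1) S=108.0700: V=(p*·3.2350+(1−p*)·22.5431)/1.01=6.6787; Δ=(3.2350−22.5431)/(115.6349−79.9718)=-0.5414; B=V−Δ·S=65.1881
Node (0,0) S=101.0000: V=(p*·6.6787+(1−p*)·26.7599)/1.01=10.2276; Δ=(6.6787−26.7599)/(108.0700−74.7400)=-0.6025; B=V−Δ·S=71.0795
Root portfolio cost Δ·101+B reproduces V0=10.2276.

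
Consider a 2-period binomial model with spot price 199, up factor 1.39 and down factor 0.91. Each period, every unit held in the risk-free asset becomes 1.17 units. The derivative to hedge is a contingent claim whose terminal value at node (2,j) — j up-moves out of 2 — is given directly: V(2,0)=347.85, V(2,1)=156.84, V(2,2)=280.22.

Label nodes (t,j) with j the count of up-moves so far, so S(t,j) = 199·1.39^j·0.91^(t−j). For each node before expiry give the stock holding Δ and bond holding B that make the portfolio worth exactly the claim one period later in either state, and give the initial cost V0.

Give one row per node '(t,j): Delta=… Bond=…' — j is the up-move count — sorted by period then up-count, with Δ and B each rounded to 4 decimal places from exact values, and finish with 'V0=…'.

Since d<R<u, set p* = (R−d)/(u−d) = 0.5417; price each node as the discounted p*-expectation of its children.
Payoff layer (t=2): V(2,0)=347.8500, V(2,1)=156.8400, V(2,2)=280.2200
  t=1,j=0: stock 181.0900 → up 251.7151 (V=156.8400), down 164.7919 (V=347.8500). Price 208.8771; hedge Δ=-2.1975, bond B=606.8146.
  t=1,j=1: stock 276.6100 → up 384.4879 (V=280.2200), down 251.7151 (V=156.8400). Price 191.1717; hedge Δ=0.9293, bond B=-65.8700.
  t=0,j=0: stock 199.0000 → up 276.6100 (V=191.1717), down 181.0900 (V=208.8771). Price 170.3305; hedge Δ=-0.1854, bond B=207.2169.
Check: Δ(0,0)·S0 + B(0,0) = 170.3305 = V0.

(0,0): Delta=-0.1854 Bond=207.2169
(1,0): Delta=-2.1975 Bond=606.8146
(1,1): Delta=0.9293 Bond=-65.8700
V0=170.3305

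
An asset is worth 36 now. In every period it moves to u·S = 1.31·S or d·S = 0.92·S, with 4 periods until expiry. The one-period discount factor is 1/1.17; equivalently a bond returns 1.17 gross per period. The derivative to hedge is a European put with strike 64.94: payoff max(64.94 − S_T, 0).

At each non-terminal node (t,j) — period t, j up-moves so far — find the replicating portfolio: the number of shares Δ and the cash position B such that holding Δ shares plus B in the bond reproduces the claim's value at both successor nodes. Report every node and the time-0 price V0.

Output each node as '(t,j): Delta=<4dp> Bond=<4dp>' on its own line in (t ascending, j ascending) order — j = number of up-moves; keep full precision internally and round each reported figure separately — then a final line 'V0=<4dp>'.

(0,0): Delta=-0.4430 Bond=20.2252
(1,0): Delta=-0.7788 Bond=34.7868
(1,1): Delta=-0.3109 Bond=17.4345
(2,0): Delta=-1.0000 Bond=47.4396
(2,1): Delta=-0.6919 Bond=36.9268
(2,2): Delta=-0.1611 Bond=11.1424
(3,0): Delta=-1.0000 Bond=55.5043
(3,1): Delta=-1.0000 Bond=55.5043
(3,2): Delta=-0.5707 Bond=36.3164
(3,3): Delta=0.0000 Bond=0.0000
V0=4.2777

Under the risk-neutral measure, an up-move has probability p* = (R−d)/(u−d) = 0.6410 and values discount at R = 1.17.
Payoff layer (t=4): V(4,0)=39.1499, V(4,1)=28.2171, V(4,2)=12.6497, V(4,3)=0.0000, V(4,4)=0.0000
  t=3,j=0: stock 28.0328 → up 36.7229 (V=28.2171), down 25.7901 (V=39.1499). Price 27.4715; hedge Δ=-1.0000, bond B=55.5043.
  t=3,j=1: stock 39.9162 → up 52.2903 (V=12.6497), down 36.7229 (V=28.2171). Price 15.5880; hedge Δ=-1.0000, bond B=55.5043.
  t=3,j=2: stock 56.8372 → up 74.4568 (V=0.0000), down 52.2903 (V=12.6497). Price 3.8811; hedge Δ=-0.5707, bond B=36.3164.
  t=3,j=3: stock 80.9313 → up 106.0200 (V=0.0000), down 74.4568 (V=0.0000). Price 0.0000; hedge Δ=0.0000, bond B=0.0000.
  t=2,j=0: stock 30.4704 → up 39.9162 (V=15.5880), down 28.0328 (V=27.4715). Price 16.9692; hedge Δ=-1.0000, bond B=47.4396.
  t=2,j=1: stock 43.3872 → up 56.8372 (V=3.8811), down 39.9162 (V=15.5880). Price 6.9091; hedge Δ=-0.6919, bond B=36.9268.
  t=2,j=2: stock 61.7796 → up 80.9313 (V=0.0000), down 56.8372 (V=3.8811). Price 1.1908; hedge Δ=-0.1611, bond B=11.1424.
  t=1,j=0: stock 33.1200 → up 43.3872 (V=6.9091), down 30.4704 (V=16.9692). Price 8.9918; hedge Δ=-0.7788, bond B=34.7868.
  t=1,j=1: stock 47.1600 → up 61.7796 (V=1.1908), down 43.3872 (V=6.9091). Price 2.7722; hedge Δ=-0.3109, bond B=17.4345.
  t=0,j=0: stock 36.0000 → up 47.1600 (V=2.7722), down 33.1200 (V=8.9918). Price 4.2777; hedge Δ=-0.4430, bond B=20.2252.
Check: Δ(0,0)·S0 + B(0,0) = 4.2777 = V0.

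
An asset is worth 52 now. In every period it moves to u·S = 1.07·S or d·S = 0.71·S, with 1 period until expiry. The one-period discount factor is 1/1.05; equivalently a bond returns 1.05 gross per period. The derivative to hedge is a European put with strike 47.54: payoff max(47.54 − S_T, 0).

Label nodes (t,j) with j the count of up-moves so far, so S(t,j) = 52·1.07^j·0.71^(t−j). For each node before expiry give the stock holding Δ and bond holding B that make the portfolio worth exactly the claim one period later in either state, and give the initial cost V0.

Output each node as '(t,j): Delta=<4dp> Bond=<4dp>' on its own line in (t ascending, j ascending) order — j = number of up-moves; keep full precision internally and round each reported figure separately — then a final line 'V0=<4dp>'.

(0,0): Delta=-0.5673 Bond=30.0619
V0=0.5619

No-arbitrage ⇒ martingale measure with p* = (R−d)/(u−d) = 0.9444.
Terminal values V(1,·): V(1,0)=10.6200, V(1,1)=0.0000
Node (0,0) S=52.0000: V=(p*·0.0000+(1−p*)·10.6200)/1.05=0.5619; Δ=(0.0000−10.6200)/(55.6400−36.9200)=-0.5673; B=V−Δ·S=30.0619
Self-financing check: at every node Δ·S+B equals the discounted successor values.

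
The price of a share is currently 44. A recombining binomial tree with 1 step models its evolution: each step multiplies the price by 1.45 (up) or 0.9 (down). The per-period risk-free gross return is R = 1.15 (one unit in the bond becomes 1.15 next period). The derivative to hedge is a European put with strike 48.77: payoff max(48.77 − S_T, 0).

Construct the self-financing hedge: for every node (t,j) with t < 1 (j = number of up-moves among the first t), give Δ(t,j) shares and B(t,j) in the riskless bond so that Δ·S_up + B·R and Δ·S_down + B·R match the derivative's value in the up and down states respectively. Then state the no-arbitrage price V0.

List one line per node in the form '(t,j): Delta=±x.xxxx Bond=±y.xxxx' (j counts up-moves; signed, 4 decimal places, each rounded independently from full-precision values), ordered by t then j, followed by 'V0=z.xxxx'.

(0,0): Delta=-0.3789 Bond=21.0221
V0=4.3494

No-arbitrage ⇒ martingale measure with p* = (R−d)/(u−d) = 0.4545.
Terminal values V(1,·): V(1,0)=9.1700, V(1,1)=0.0000
Node (0,0) S=44.0000: V=(p*·0.0000+(1−p*)·9.1700)/1.15=4.3494; Δ=(0.0000−9.1700)/(63.8000−39.6000)=-0.3789; B=V−Δ·S=21.0221
Root portfolio cost Δ·44+B reproduces V0=4.3494.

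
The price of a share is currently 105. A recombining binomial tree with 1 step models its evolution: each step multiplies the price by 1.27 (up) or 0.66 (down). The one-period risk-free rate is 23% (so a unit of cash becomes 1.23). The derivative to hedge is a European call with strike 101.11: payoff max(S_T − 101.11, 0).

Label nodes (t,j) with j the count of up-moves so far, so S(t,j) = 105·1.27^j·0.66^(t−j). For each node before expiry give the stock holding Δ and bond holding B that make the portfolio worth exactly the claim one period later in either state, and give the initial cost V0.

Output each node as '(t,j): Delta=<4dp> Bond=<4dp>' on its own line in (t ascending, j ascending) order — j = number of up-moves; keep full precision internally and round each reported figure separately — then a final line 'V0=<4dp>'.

(0,0): Delta=0.5034 Bond=-28.3599
V0=24.4926

The replicating-portfolio and risk-neutral prices coincide; use p* = (1.23−0.66)/(1.27−0.66) = 0.9344 for the latter.
At expiry t=1: V(1,0)=0.0000, V(1,1)=32.2400
  t=0,j=0: stock 105.0000 → up 133.3500 (V=32.2400), down 69.3000 (V=0.0000). Price 24.4926; hedge Δ=0.5034, bond B=-28.3599.
The time-0 hedge costs 24.4926, which is the no-arbitrage price.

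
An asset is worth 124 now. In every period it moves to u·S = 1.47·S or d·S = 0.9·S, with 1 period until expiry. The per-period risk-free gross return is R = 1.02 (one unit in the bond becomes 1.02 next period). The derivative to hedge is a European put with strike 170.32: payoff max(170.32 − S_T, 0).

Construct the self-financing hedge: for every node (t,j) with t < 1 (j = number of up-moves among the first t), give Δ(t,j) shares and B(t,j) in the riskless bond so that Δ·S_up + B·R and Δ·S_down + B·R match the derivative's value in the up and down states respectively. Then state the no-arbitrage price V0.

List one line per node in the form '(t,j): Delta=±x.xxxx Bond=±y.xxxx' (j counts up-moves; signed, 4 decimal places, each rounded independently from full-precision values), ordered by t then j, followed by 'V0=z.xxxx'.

Under the risk-neutral measure, an up-move has probability p* = (R−d)/(u−d) = 0.2105 and values discount at R = 1.02.
Terminal values V(1,·): V(1,0)=58.7200, V(1,1)=0.0000
  t=0,j=0: stock 124.0000 → up 182.2800 (V=0.0000), down 111.6000 (V=58.7200). Price 45.4489; hedge Δ=-0.8308, bond B=148.4665.
Each (Δ,B) replicates both successor values, so the strategy is self-financing and V0 is arbitrage-free.

(0,0): Delta=-0.8308 Bond=148.4665
V0=45.4489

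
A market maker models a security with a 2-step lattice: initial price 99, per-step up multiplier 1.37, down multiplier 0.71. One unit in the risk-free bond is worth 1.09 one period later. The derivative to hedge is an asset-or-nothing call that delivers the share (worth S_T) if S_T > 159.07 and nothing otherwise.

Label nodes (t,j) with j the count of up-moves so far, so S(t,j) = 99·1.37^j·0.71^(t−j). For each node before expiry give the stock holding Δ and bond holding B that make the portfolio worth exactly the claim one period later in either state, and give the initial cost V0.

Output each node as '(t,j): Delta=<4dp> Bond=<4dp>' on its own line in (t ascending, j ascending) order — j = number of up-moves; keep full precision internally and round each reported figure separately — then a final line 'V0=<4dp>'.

(0,0): Delta=1.5021 Bond=-96.8673
(1,0): Delta=0.0000 Bond=0.0000
(1,1): Delta=2.0758 Bond=-183.3852
V0=51.8445

Risk-neutral probability p* = (R−d)/(u−d) = (1.09−0.71)/(1.37−0.71) = 0.5758.
Payoff layer (t=2): V(2,0)=0.0000, V(2,1)=0.0000, V(2,2)=185.8131
  t=1,j=0: stock 70.2900 → up 96.2973 (V=0.0000), down 49.9059 (V=0.0000). Price 0.0000; hedge Δ=0.0000, bond B=0.0000.
  t=1,j=1: stock 135.6300 → up 185.8131 (V=185.8131), down 96.2973 (V=0.0000). Price 98.1498; hedge Δ=2.0758, bond B=-183.3852.
  t=0,j=0: stock 99.0000 → up 135.6300 (V=98.1498), down 70.2900 (V=0.0000). Price 51.8445; hedge Δ=1.5021, bond B=-96.8673.
The time-0 hedge costs 51.8445, which is the no-arbitrage price.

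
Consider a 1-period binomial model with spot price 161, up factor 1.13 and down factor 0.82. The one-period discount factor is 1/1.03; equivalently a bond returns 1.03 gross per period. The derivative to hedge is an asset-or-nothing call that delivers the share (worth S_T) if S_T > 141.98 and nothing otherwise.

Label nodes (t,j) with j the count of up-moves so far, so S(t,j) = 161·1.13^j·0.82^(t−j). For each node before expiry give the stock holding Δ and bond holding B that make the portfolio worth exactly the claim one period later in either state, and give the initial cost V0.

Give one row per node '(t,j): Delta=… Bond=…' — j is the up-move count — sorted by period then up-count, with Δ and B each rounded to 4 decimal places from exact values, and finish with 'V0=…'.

Since d<R<u, set p* = (R−d)/(u−d) = 0.6774; price each node as the discounted p*-expectation of its children.
Terminal values V(1,·): V(1,0)=0.0000, V(1,1)=181.9300
(0,0): S=161.0000. Δ = (V_up−V_dn)/(S_up−S_dn) = (181.9300−0.0000)/(181.9300−132.0200) = 3.6452. V = [p*·181.9300 + (1−p*)·0.0000]/1.03 = 119.6533. B = V − Δ·S = -467.2177.
Root portfolio cost Δ·161+B reproduces V0=119.6533.

(0,0): Delta=3.6452 Bond=-467.2177
V0=119.6533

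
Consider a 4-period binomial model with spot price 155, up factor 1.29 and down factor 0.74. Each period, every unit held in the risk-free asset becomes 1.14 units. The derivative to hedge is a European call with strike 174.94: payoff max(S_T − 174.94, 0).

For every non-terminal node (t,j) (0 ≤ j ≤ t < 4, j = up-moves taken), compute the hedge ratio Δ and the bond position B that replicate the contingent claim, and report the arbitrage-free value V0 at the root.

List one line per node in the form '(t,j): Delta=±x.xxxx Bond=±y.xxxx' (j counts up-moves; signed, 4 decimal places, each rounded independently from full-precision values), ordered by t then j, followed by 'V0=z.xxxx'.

(0,0): Delta=0.8016 Bond=-64.4189
(1,0): Delta=0.4599 Bond=-34.2412
(1,1): Delta=0.8751 Bond=-88.1362
(2,0): Delta=0.0000 Bond=0.0000
(2,1): Delta=0.5588 Bond=-53.6730
(2,2): Delta=0.9432 Bond=-118.0260
(3,0): Delta=0.0000 Bond=0.0000
(3,1): Delta=0.0000 Bond=0.0000
(3,2): Delta=0.6790 Bond=-84.1325
(3,3): Delta=1.0000 Bond=-153.4561
V0=59.8328

Under the risk-neutral measure, an up-move has probability p* = (R−d)/(u−d) = 0.7273 and values discount at R = 1.14.
Terminal payoffs: V(4,0)=0.0000, V(4,1)=0.0000, V(4,2)=0.0000, V(4,3)=71.2852, V(4,4)=254.2905
  t=3,j=0: stock 62.8097 → up 81.0245 (V=0.0000), down 46.4792 (V=0.0000). Price 0.0000; hedge Δ=0.0000, bond B=0.0000.
  t=3,j=1: stock 109.4926 → up 141.2455 (V=0.0000), down 81.0245 (V=0.0000). Price 0.0000; hedge Δ=0.0000, bond B=0.0000.
  t=3,j=2: stock 190.8723 → up 246.2252 (V=71.2852), down 141.2455 (V=0.0000). Price 45.4770; hedge Δ=0.6790, bond B=-84.1325.
  t=3,j=3: stock 332.7368 → up 429.2305 (V=254.2905), down 246.2252 (V=71.2852). Price 179.2807; hedge Δ=1.0000, bond B=-153.4561.
  t=2,j=0: stock 84.8780 → up 109.4926 (V=0.0000), down 62.8097 (V=0.0000). Price 0.0000; hedge Δ=0.0000, bond B=0.0000.
  t=2,j=1: stock 147.9630 → up 190.8723 (V=45.4770), down 109.4926 (V=0.0000). Price 29.0125; hedge Δ=0.5588, bond B=-53.6730.
  t=2,j=2: stock 257.9355 → up 332.7368 (V=179.2807), down 190.8723 (V=45.4770). Price 125.2533; hedge Δ=0.9432, bond B=-118.0260.
  t=1,j=0: stock 114.7000 → up 147.9630 (V=29.0125), down 84.8780 (V=0.0000). Price 18.5087; hedge Δ=0.4599, bond B=-34.2412.
  t=1,j=1: stock 199.9500 → up 257.9355 (V=125.2533), down 147.9630 (V=29.0125). Price 86.8472; hedge Δ=0.8751, bond B=-88.1362.
  t=0,j=0: stock 155.0000 → up 199.9500 (V=86.8472), down 114.7000 (V=18.5087). Price 59.8328; hedge Δ=0.8016, bond B=-64.4189.
Check: Δ(0,0)·S0 + B(0,0) = 59.8328 = V0.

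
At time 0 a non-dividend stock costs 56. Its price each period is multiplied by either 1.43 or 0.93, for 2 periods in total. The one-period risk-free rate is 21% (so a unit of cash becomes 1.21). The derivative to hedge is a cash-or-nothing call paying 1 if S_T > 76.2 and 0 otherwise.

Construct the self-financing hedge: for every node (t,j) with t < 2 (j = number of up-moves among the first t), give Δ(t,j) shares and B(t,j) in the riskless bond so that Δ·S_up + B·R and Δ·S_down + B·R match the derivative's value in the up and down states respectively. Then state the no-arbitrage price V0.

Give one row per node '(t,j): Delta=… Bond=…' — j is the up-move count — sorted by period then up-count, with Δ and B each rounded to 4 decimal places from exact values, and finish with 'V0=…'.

Since d<R<u, set p* = (R−d)/(u−d) = 0.5600; price each node as the discounted p*-expectation of its children.
Terminal payoffs: V(2,0)=0.0000, V(2,1)=0.0000, V(2,2)=1.0000
Node (1,0) S=52.0800: V=(p*·0.0000+(1−p*)·0.0000)/1.21=0.0000; Δ=(0.0000−0.0000)/(74.4744−48.4344)=0.0000; B=V−Δ·S=0.0000
Node (1,1) S=80.0800: V=(p*·1.0000+(1−p*)·0.0000)/1.21=0.4628; Δ=(1.0000−0.0000)/(114.5144−74.4744)=0.0250; B=V−Δ·S=-1.5372
Node (0,0) S=56.0000: V=(p*·0.4628+(1−p*)·0.0000)/1.21=0.2142; Δ=(0.4628−0.0000)/(80.0800−52.0800)=0.0165; B=V−Δ·S=-0.7114
Root portfolio cost Δ·56+B reproduces V0=0.2142.

(0,0): Delta=0.0165 Bond=-0.7114
(1,0): Delta=0.0000 Bond=0.0000
(1,1): Delta=0.0250 Bond=-1.5372
V0=0.2142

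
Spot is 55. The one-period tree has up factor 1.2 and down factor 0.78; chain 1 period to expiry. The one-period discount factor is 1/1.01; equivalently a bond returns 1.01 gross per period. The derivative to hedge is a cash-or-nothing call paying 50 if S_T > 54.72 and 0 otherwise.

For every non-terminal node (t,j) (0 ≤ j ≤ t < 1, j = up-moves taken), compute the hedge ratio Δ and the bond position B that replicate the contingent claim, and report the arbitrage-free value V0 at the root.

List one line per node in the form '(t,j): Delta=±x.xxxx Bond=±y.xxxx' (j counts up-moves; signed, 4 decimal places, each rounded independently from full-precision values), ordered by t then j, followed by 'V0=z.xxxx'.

(0,0): Delta=2.1645 Bond=-91.9378
V0=27.1099

No-arbitrage ⇒ martingale measure with p* = (R−d)/(u−d) = 0.5476.
Payoff layer (t=1): V(1,0)=0.0000, V(1,1)=50.0000
Node (0,0) S=55.0000: V=(p*·50.0000+(1−p*)·0.0000)/1.01=27.1099; Δ=(50.0000−0.0000)/(66.0000−42.9000)=2.1645; B=V−Δ·S=-91.9378
Check: Δ(0,0)·S0 + B(0,0) = 27.1099 = V0.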